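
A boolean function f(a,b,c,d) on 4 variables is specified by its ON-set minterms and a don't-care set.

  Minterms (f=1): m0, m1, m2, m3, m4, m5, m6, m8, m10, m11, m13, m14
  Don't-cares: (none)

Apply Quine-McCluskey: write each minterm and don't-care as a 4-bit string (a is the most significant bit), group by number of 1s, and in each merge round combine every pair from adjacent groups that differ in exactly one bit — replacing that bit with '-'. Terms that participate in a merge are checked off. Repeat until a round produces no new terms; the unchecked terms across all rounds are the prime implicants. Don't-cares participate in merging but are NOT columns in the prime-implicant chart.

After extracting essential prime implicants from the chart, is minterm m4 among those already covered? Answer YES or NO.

NO

Round 0: 0000✓ 0001✓ 0010✓ 0011✓ 0100✓ 0101✓ 0110✓ 1000✓ 1010✓ 1011✓ 1101✓ 1110✓
Round 1: -000✓ -010✓ -011✓ -101 -110✓ 0-00✓ 0-01✓ 0-10✓ 00-0✓ 00-1✓ 000-✓ 001-✓ 01-0✓ 010-✓ 1-10✓ 10-0✓ 101-✓
Round 2: --10 -0-0 -01- 0--0 0-0- 00--
PIs = {--10, -0-0, -01-, -101, 0--0, 0-0-, 00--}
Coverage chart:
  m0: -0-0,0--0,0-0-,00--
  m1: 0-0-,00--
  m2: --10,-0-0,-01-,0--0,00--
  m3: -01-,00--
  m4: 0--0,0-0-
  m5: -101,0-0-
  m6: --10,0--0
  m8: -0-0 ←essential
  m10: --10,-0-0,-01-
  m11: -01- ←essential
  m13: -101 ←essential
  m14: --10 ←essential
Essential: --10, -0-0, -01-, -101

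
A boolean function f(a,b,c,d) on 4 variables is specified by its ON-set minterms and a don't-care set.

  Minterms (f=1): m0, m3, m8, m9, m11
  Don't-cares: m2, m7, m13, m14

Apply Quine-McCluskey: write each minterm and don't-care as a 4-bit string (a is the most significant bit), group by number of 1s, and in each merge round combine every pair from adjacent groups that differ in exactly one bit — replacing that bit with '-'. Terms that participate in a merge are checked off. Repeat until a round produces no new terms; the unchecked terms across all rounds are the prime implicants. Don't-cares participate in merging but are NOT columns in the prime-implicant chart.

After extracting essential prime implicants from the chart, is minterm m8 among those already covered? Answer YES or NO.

[col 0] 0000*, 0010*, 0011*, 0111*, 1000*, 1001*, 1011*, 1101*, 1110
[col 1] -000, -011, 0-11, 00-0, 001-, 1-01, 10-1, 100-
Prime implicants: -000, -011, 0-11, 00-0, 001-, 1-01, 10-1, 100-, 1110
PI chart (minterm → PIs covering it):
  0 | -000,00-0
  3 | -011,0-11,001-
  8 | -000,100-
  9 | 1-01,10-1,100-
  11 | -011,10-1
(no essential prime implicants)

NO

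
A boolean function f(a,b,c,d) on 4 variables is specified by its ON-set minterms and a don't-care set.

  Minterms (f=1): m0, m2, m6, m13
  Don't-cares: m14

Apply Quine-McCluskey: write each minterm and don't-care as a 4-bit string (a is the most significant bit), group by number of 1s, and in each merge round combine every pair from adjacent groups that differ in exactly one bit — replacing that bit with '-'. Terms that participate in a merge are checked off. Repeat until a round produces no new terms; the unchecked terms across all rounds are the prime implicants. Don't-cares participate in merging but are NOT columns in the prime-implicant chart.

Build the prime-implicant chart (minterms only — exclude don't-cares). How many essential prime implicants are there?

2

size-2^0 implicants → 0000(✓)  0010(✓)  0110(✓)  1101  1110(✓)
size-2^1 implicants → -110  0-10  00-0
Unchecked terms (primes): -110, 0-10, 00-0, 1101
Minterm coverage:
  m0 ⊆ 00-0 [E]
  m2 ⊆ 0-10,00-0
  m6 ⊆ -110,0-10
  m13 ⊆ 1101 [E]
E = {00-0, 1101}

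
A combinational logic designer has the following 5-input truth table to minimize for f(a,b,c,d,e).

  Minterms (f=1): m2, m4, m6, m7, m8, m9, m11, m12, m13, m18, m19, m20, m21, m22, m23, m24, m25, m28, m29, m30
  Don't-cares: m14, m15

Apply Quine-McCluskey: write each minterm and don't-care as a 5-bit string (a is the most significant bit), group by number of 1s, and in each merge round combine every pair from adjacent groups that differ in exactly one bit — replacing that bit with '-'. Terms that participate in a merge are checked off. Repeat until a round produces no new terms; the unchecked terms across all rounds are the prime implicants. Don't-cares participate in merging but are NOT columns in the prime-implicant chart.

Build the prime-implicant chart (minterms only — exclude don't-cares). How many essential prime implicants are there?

Round 0: 00010✓ 00100✓ 00110✓ 00111✓ 01000✓ 01001✓ 01011✓ 01100✓ 01101✓ 01110✓ 01111✓ 10010✓ 10011✓ 10100✓ 10101✓ 10110✓ 10111✓ 11000✓ 11001✓ 11100✓ 11101✓ 11110✓
Round 1: -0010✓ -0100✓ -0110✓ -0111✓ -1000✓ -1001✓ -1100✓ -1101✓ -1110✓ 0-100✓ 0-110✓ 0-111✓ 00-10✓ 001-0✓ 0011-✓ 01-00✓ 01-01✓ 01-11✓ 010-1✓ 0100-✓ 011-0✓ 011-1✓ 0110-✓ 0111-✓ 1-100✓ 1-101✓ 1-110✓ 10-10✓ 10-11✓ 1001-✓ 101-0✓ 101-1✓ 1010-✓ 1011-✓ 11-00✓ 11-01✓ 1100-✓ 111-0✓ 1110-✓
Round 2: --100✓ --110✓ -0-10 -01-0✓ -011- -1-00✓ -1-01✓ -100-✓ -11-0✓ -110-✓ 0-1-0✓ 0-11- 01--1 01-0-✓ 011-- 1-1-0✓ 1-10- 10-1- 101-- 11-0-✓
Round 3: --1-0 -1-0-
PIs = {--1-0, -0-10, -011-, -1-0-, 0-11-, 01--1, 011--, 1-10-, 10-1-, 101--}
Coverage chart:
  m2: -0-10 ←essential
  m4: --1-0 ←essential
  m6: --1-0,-0-10,-011-,0-11-
  m7: -011-,0-11-
  m8: -1-0- ←essential
  m9: -1-0-,01--1
  m11: 01--1 ←essential
  m12: --1-0,-1-0-,011--
  m13: -1-0-,01--1,011--
  m18: -0-10,10-1-
  m19: 10-1- ←essential
  m20: --1-0,1-10-,101--
  m21: 1-10-,101--
  m22: --1-0,-0-10,-011-,10-1-,101--
  m23: -011-,10-1-,101--
  m24: -1-0- ←essential
  m25: -1-0- ←essential
  m28: --1-0,-1-0-,1-10-
  m29: -1-0-,1-10-
  m30: --1-0 ←essential
Essential: --1-0, -0-10, -1-0-, 01--1, 10-1-

5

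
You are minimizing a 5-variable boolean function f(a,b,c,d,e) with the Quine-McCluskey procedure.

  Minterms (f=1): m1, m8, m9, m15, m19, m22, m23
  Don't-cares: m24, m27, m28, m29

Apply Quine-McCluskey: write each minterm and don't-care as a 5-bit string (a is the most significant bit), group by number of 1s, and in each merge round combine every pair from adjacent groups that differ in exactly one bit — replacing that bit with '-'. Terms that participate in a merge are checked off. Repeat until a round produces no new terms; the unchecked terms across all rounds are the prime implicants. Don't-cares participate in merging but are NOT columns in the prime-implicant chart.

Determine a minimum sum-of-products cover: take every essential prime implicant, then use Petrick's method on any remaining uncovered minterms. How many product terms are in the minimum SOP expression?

5

size-2^0 implicants → 00001(✓)  01000(✓)  01001(✓)  01111  10011(✓)  10110(✓)  10111(✓)  11000(✓)  11011(✓)  11100(✓)  11101(✓)
size-2^1 implicants → -1000  0-001  0100-  1-011  10-11  1011-  11-00  1110-
Unchecked terms (primes): -1000, 0-001, 0100-, 01111, 1-011, 10-11, 1011-, 11-00, 1110-
Minterm coverage:
  m1 ⊆ 0-001 [E]
  m8 ⊆ -1000,0100-
  m9 ⊆ 0-001,0100-
  m15 ⊆ 01111 [E]
  m19 ⊆ 1-011,10-11
  m22 ⊆ 1011- [E]
  m23 ⊆ 10-11,1011-
E = {0-001, 01111, 1011-}
Petrick residual → -1000, 1-011
Cover = bc'd'e' + a'c'd'e + a'bcde + ac'de + ab'cd  |cover|=5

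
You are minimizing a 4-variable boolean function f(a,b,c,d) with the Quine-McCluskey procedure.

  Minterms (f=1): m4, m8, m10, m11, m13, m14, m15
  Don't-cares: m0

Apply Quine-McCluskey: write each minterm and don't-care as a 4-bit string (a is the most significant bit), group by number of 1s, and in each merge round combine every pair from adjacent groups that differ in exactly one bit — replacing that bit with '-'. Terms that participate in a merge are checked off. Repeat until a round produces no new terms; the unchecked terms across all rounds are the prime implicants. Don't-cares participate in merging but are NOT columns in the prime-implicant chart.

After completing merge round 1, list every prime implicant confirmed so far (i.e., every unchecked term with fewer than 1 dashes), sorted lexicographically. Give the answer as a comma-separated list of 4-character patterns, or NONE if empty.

Round 0: 0000✓ 0100✓ 1000✓ 1010✓ 1011✓ 1101✓ 1110✓ 1111✓
Round 1: -000 0-00 1-10✓ 1-11✓ 10-0 101-✓ 11-1 111-✓
Round 2: 1-1-
PIs = {-000, 0-00, 1-1-, 10-0, 11-1}

NONE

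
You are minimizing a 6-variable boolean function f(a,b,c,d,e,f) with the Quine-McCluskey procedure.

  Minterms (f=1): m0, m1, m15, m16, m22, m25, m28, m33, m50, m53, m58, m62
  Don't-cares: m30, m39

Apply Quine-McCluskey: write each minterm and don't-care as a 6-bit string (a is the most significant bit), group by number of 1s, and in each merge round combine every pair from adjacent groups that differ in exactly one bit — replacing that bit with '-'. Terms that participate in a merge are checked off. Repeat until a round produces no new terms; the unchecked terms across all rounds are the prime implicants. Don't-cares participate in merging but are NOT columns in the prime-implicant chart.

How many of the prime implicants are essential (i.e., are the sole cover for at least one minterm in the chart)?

8

size-2^0 implicants → 000000(✓)  000001(✓)  001111  010000(✓)  010110(✓)  011001  011100(✓)  011110(✓)  100001(✓)  100111  110010(✓)  110101  111010(✓)  111110(✓)
size-2^1 implicants → -00001  -11110  0-0000  00000-  01-110  0111-0  11-010  111-10
Unchecked terms (primes): -00001, -11110, 0-0000, 00000-, 001111, 01-110, 011001, 0111-0, 100111, 11-010, 110101, 111-10
Minterm coverage:
  m0 ⊆ 0-0000,00000-
  m1 ⊆ -00001,00000-
  m15 ⊆ 001111 [E]
  m16 ⊆ 0-0000 [E]
  m22 ⊆ 01-110 [E]
  m25 ⊆ 011001 [E]
  m28 ⊆ 0111-0 [E]
  m33 ⊆ -00001 [E]
  m50 ⊆ 11-010 [E]
  m53 ⊆ 110101 [E]
  m58 ⊆ 11-010,111-10
  m62 ⊆ -11110,111-10
E = {-00001, 0-0000, 001111, 01-110, 011001, 0111-0, 11-010, 110101}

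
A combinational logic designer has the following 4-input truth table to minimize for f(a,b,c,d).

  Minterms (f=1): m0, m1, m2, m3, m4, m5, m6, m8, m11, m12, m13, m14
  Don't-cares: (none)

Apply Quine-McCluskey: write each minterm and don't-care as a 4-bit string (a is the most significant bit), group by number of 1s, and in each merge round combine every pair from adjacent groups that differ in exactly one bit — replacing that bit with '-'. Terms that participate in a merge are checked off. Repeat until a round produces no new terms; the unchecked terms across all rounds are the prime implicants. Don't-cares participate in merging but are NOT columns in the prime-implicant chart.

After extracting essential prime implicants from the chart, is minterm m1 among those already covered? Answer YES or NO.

NO

Round 0: 0000✓ 0001✓ 0010✓ 0011✓ 0100✓ 0101✓ 0110✓ 1000✓ 1011✓ 1100✓ 1101✓ 1110✓
Round 1: -000✓ -011 -100✓ -101✓ -110✓ 0-00✓ 0-01✓ 0-10✓ 00-0✓ 00-1✓ 000-✓ 001-✓ 01-0✓ 010-✓ 1-00✓ 11-0✓ 110-✓
Round 2: --00 -1-0 -10- 0--0 0-0- 00--
PIs = {--00, -011, -1-0, -10-, 0--0, 0-0-, 00--}
Coverage chart:
  m0: --00,0--0,0-0-,00--
  m1: 0-0-,00--
  m2: 0--0,00--
  m3: -011,00--
  m4: --00,-1-0,-10-,0--0,0-0-
  m5: -10-,0-0-
  m6: -1-0,0--0
  m8: --00 ←essential
  m11: -011 ←essential
  m12: --00,-1-0,-10-
  m13: -10- ←essential
  m14: -1-0 ←essential
Essential: --00, -011, -1-0, -10-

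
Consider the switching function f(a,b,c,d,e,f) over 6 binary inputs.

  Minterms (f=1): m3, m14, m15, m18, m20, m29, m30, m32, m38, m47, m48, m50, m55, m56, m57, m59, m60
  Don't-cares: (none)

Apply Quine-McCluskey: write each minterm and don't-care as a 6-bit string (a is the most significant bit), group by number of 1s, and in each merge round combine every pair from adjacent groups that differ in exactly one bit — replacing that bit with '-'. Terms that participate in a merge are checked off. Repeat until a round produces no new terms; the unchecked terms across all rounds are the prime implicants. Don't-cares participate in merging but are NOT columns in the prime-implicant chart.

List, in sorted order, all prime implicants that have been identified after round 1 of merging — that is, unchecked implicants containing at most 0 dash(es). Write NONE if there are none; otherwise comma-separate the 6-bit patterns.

[col 0] 000011, 001110*, 001111*, 010010*, 010100, 011101, 011110*, 100000*, 100110, 101111*, 110000*, 110010*, 110111, 111000*, 111001*, 111011*, 111100*
[col 1] -01111, -10010, 0-1110, 00111-, 1-0000, 11-000, 1100-0, 111-00, 1110-1, 11100-
Prime implicants: -01111, -10010, 0-1110, 000011, 00111-, 010100, 011101, 1-0000, 100110, 11-000, 1100-0, 110111, 111-00, 1110-1, 11100-

000011, 010100, 011101, 100110, 110111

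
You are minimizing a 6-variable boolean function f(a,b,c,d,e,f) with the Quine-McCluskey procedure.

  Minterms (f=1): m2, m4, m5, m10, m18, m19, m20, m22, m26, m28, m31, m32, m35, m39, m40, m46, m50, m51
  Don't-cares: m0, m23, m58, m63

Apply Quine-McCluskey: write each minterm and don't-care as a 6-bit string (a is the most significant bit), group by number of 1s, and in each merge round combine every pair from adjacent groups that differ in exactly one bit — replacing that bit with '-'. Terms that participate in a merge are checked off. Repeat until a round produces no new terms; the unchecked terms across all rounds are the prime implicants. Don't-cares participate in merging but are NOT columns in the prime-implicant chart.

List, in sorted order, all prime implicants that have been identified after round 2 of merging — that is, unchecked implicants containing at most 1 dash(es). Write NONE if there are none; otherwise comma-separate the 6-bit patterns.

size-2^0 implicants → 000000(✓)  000010(✓)  000100(✓)  000101(✓)  001010(✓)  010010(✓)  010011(✓)  010100(✓)  010110(✓)  010111(✓)  011010(✓)  011100(✓)  011111(✓)  100000(✓)  100011(✓)  100111(✓)  101000(✓)  101110  110010(✓)  110011(✓)  111010(✓)  111111(✓)
size-2^1 implicants → -00000  -10010(✓)  -10011(✓)  -11010(✓)  -11111  0-0010(✓)  0-0100  0-1010(✓)  00-010(✓)  000-00  0000-0  00010-  01-010(✓)  01-100  01-111  010-10(✓)  010-11(✓)  01001-(✓)  0101-0  01011-(✓)  1-0011  10-000  100-11  11-010(✓)  11001-(✓)
size-2^2 implicants → -1-010  -1001-  0--010  010-1-
Unchecked terms (primes): -00000, -1-010, -1001-, -11111, 0--010, 0-0100, 000-00, 0000-0, 00010-, 01-100, 01-111, 010-1-, 0101-0, 1-0011, 10-000, 100-11, 101110

-00000, -11111, 0-0100, 000-00, 0000-0, 00010-, 01-100, 01-111, 0101-0, 1-0011, 10-000, 100-11, 101110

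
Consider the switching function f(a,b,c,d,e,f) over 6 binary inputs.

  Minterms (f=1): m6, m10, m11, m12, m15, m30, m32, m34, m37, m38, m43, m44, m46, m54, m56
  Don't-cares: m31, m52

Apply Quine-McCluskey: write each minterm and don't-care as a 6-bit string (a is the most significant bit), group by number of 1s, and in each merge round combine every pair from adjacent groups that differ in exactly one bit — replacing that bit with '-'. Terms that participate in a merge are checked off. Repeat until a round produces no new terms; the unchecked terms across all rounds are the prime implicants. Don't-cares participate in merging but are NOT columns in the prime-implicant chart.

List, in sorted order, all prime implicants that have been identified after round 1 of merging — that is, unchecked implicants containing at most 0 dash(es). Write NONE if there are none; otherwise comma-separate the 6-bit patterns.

Round 0: 000110✓ 001010✓ 001011✓ 001100✓ 001111✓ 011110✓ 011111✓ 100000✓ 100010✓ 100101 100110✓ 101011✓ 101100✓ 101110✓ 110100✓ 110110✓ 111000
Round 1: -00110 -01011 -01100 0-1111 001-11 00101- 01111- 1-0110 10-110 100-10 1000-0 1011-0 1101-0
PIs = {-00110, -01011, -01100, 0-1111, 001-11, 00101-, 01111-, 1-0110, 10-110, 100-10, 1000-0, 100101, 1011-0, 1101-0, 111000}

100101, 111000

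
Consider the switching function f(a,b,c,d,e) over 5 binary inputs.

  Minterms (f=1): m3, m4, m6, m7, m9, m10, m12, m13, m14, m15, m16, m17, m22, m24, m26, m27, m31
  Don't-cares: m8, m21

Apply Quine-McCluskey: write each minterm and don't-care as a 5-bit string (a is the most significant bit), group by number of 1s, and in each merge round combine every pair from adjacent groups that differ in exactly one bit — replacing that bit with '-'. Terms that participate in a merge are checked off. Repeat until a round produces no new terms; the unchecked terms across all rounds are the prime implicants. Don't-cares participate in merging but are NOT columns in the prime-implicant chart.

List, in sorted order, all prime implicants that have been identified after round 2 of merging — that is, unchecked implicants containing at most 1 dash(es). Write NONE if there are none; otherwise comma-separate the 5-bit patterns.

Round 0: 00011✓ 00100✓ 00110✓ 00111✓ 01000✓ 01001✓ 01010✓ 01100✓ 01101✓ 01110✓ 01111✓ 10000✓ 10001✓ 10101✓ 10110✓ 11000✓ 11010✓ 11011✓ 11111✓
Round 1: -0110 -1000✓ -1010✓ -1111 0-100✓ 0-110✓ 0-111✓ 00-11 001-0✓ 0011-✓ 01-00✓ 01-01✓ 01-10✓ 010-0✓ 0100-✓ 011-0✓ 011-1✓ 0110-✓ 0111-✓ 1-000 10-01 1000- 11-11 110-0✓ 1101-
Round 2: -10-0 0-1-0 0-11- 01--0 01-0- 011--
PIs = {-0110, -10-0, -1111, 0-1-0, 0-11-, 00-11, 01--0, 01-0-, 011--, 1-000, 10-01, 1000-, 11-11, 1101-}

-0110, -1111, 00-11, 1-000, 10-01, 1000-, 11-11, 1101-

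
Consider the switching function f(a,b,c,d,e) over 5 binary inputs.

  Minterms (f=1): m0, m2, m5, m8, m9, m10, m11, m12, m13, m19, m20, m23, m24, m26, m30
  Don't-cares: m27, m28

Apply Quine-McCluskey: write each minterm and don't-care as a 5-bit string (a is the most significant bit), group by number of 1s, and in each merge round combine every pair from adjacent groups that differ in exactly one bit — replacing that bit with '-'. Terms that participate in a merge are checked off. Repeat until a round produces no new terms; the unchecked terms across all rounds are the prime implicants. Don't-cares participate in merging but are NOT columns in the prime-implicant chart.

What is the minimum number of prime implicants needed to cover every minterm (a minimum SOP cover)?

Round 0: 00000✓ 00010✓ 00101✓ 01000✓ 01001✓ 01010✓ 01011✓ 01100✓ 01101✓ 10011✓ 10100✓ 10111✓ 11000✓ 11010✓ 11011✓ 11100✓ 11110✓
Round 1: -1000✓ -1010✓ -1011✓ -1100✓ 0-000✓ 0-010✓ 0-101 000-0✓ 01-00✓ 01-01✓ 010-0✓ 010-1✓ 0100-✓ 0101-✓ 0110-✓ 1-011 1-100 10-11 11-00✓ 11-10✓ 110-0✓ 1101-✓ 111-0✓
Round 2: -1-00 -10-0 -101- 0-0-0 01-0- 010-- 11--0
PIs = {-1-00, -10-0, -101-, 0-0-0, 0-101, 01-0-, 010--, 1-011, 1-100, 10-11, 11--0}
Coverage chart:
  m0: 0-0-0 ←essential
  m2: 0-0-0 ←essential
  m5: 0-101 ←essential
  m8: -1-00,-10-0,0-0-0,01-0-,010--
  m9: 01-0-,010--
  m10: -10-0,-101-,0-0-0,010--
  m11: -101-,010--
  m12: -1-00,01-0-
  m13: 0-101,01-0-
  m19: 1-011,10-11
  m20: 1-100 ←essential
  m23: 10-11 ←essential
  m24: -1-00,-10-0,11--0
  m26: -10-0,-101-,11--0
  m30: 11--0 ←essential
Essential: 0-0-0, 0-101, 1-100, 10-11, 11--0
Petrick residual → -1-00, 010--
Min cover (7 terms): bd'e' + a'c'e' + a'cd'e + a'bc' + acd'e' + ab'de + abe'

7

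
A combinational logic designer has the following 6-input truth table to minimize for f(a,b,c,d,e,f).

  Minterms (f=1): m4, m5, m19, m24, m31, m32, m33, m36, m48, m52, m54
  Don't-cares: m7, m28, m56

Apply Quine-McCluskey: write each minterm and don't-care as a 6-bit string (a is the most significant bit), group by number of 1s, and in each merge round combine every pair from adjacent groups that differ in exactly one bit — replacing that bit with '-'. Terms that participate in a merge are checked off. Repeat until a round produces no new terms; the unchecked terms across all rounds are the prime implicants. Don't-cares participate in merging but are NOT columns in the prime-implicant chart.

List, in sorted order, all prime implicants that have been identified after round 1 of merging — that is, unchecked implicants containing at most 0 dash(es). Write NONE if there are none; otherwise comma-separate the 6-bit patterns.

010011, 011111

Round 0: 000100✓ 000101✓ 000111✓ 010011 011000✓ 011100✓ 011111 100000✓ 100001✓ 100100✓ 110000✓ 110100✓ 110110✓ 111000✓
Round 1: -00100 -11000 0001-1 00010- 011-00 1-0000✓ 1-0100✓ 100-00✓ 10000- 11-000 110-00✓ 1101-0
Round 2: 1-0-00
PIs = {-00100, -11000, 0001-1, 00010-, 010011, 011-00, 011111, 1-0-00, 10000-, 11-000, 1101-0}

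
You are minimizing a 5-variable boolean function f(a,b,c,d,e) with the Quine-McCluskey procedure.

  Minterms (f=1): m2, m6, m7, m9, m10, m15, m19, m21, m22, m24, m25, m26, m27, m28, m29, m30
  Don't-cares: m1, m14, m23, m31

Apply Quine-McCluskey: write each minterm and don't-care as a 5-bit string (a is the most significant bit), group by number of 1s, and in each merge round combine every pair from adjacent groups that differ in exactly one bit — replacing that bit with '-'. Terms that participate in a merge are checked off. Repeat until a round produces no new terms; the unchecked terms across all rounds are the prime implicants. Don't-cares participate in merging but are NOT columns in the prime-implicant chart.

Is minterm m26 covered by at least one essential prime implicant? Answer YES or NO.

YES

Round 0: 00001✓ 00010✓ 00110✓ 00111✓ 01001✓ 01010✓ 01110✓ 01111✓ 10011✓ 10101✓ 10110✓ 10111✓ 11000✓ 11001✓ 11010✓ 11011✓ 11100✓ 11101✓ 11110✓ 11111✓
Round 1: -0110✓ -0111✓ -1001 -1010✓ -1110✓ -1111✓ 0-001 0-010✓ 0-110✓ 0-111✓ 00-10✓ 0011-✓ 01-10✓ 0111-✓ 1-011✓ 1-101✓ 1-110✓ 1-111✓ 10-11✓ 101-1✓ 1011-✓ 11-00✓ 11-01✓ 11-10✓ 11-11✓ 110-0✓ 110-1✓ 1100-✓ 1101-✓ 111-0✓ 111-1✓ 1110-✓ 1111-✓
Round 2: --110✓ --111✓ -011-✓ -1-10 -111-✓ 0--10 0-11-✓ 1--11 1-1-1 1-11-✓ 11--0✓ 11--1✓ 11-0-✓ 11-1-✓ 110--✓ 111--✓
Round 3: --11- 11---
PIs = {--11-, -1-10, -1001, 0--10, 0-001, 1--11, 1-1-1, 11---}
Coverage chart:
  m2: 0--10 ←essential
  m6: --11-,0--10
  m7: --11- ←essential
  m9: -1001,0-001
  m10: -1-10,0--10
  m15: --11- ←essential
  m19: 1--11 ←essential
  m21: 1-1-1 ←essential
  m22: --11- ←essential
  m24: 11--- ←essential
  m25: -1001,11---
  m26: -1-10,11---
  m27: 1--11,11---
  m28: 11--- ←essential
  m29: 1-1-1,11---
  m30: --11-,-1-10,11---
Essential: --11-, 0--10, 1--11, 1-1-1, 11---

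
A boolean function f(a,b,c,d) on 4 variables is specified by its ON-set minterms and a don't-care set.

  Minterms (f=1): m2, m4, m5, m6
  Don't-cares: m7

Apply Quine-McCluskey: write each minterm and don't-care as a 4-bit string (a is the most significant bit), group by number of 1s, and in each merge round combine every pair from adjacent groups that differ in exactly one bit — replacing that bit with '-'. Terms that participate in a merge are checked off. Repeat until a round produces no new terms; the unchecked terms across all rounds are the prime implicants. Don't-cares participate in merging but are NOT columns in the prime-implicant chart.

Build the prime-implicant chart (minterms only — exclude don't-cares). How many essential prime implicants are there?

size-2^0 implicants → 0010(✓)  0100(✓)  0101(✓)  0110(✓)  0111(✓)
size-2^1 implicants → 0-10  01-0(✓)  01-1(✓)  010-(✓)  011-(✓)
size-2^2 implicants → 01--
Unchecked terms (primes): 0-10, 01--
Minterm coverage:
  m2 ⊆ 0-10 [E]
  m4 ⊆ 01-- [E]
  m5 ⊆ 01-- [E]
  m6 ⊆ 0-10,01--
E = {0-10, 01--}

2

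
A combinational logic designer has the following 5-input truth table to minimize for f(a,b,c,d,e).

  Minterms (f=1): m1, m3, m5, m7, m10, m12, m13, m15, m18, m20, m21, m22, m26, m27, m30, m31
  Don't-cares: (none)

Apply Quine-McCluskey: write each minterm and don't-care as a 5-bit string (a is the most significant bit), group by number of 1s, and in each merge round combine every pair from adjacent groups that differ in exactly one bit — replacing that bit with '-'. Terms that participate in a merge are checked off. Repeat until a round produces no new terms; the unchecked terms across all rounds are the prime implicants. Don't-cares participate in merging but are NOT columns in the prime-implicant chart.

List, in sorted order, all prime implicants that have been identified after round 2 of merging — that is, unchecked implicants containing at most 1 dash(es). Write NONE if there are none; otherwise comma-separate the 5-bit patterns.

Round 0: 00001✓ 00011✓ 00101✓ 00111✓ 01010✓ 01100✓ 01101✓ 01111✓ 10010✓ 10100✓ 10101✓ 10110✓ 11010✓ 11011✓ 11110✓ 11111✓
Round 1: -0101 -1010 -1111 0-101✓ 0-111✓ 00-01✓ 00-11✓ 000-1✓ 001-1✓ 011-1✓ 0110- 1-010✓ 1-110✓ 10-10✓ 101-0 1010- 11-10✓ 11-11✓ 1101-✓ 1111-✓
Round 2: 0-1-1 00--1 1--10 11-1-
PIs = {-0101, -1010, -1111, 0-1-1, 00--1, 0110-, 1--10, 101-0, 1010-, 11-1-}

-0101, -1010, -1111, 0110-, 101-0, 1010-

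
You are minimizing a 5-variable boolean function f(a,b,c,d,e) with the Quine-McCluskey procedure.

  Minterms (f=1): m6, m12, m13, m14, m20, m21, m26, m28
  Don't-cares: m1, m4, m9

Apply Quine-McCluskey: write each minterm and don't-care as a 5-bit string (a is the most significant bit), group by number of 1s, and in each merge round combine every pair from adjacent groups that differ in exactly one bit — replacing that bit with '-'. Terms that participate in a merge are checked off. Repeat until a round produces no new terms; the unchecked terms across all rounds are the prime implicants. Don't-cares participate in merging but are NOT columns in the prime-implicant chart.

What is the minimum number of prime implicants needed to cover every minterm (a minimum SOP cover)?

size-2^0 implicants → 00001(✓)  00100(✓)  00110(✓)  01001(✓)  01100(✓)  01101(✓)  01110(✓)  10100(✓)  10101(✓)  11010  11100(✓)
size-2^1 implicants → -0100(✓)  -1100(✓)  0-001  0-100(✓)  0-110(✓)  001-0(✓)  01-01  011-0(✓)  0110-  1-100(✓)  1010-
size-2^2 implicants → --100  0-1-0
Unchecked terms (primes): --100, 0-001, 0-1-0, 01-01, 0110-, 1010-, 11010
Minterm coverage:
  m6 ⊆ 0-1-0 [E]
  m12 ⊆ --100,0-1-0,0110-
  m13 ⊆ 01-01,0110-
  m14 ⊆ 0-1-0 [E]
  m20 ⊆ --100,1010-
  m21 ⊆ 1010- [E]
  m26 ⊆ 11010 [E]
  m28 ⊆ --100 [E]
E = {--100, 0-1-0, 1010-, 11010}
Petrick residual → 01-01
Cover = cd'e' + a'ce' + a'bd'e + ab'cd' + abc'de'  |cover|=5

5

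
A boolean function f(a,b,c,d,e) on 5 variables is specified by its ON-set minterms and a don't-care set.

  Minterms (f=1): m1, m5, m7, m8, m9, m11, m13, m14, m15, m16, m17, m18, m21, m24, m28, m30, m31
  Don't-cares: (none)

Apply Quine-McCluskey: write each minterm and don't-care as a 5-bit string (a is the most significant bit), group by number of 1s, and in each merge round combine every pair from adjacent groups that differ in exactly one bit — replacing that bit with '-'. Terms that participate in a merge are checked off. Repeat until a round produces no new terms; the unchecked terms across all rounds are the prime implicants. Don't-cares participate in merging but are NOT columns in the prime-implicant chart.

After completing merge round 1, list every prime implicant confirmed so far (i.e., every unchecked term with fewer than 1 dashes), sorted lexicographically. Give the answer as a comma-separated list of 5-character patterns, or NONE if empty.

Round 0: 00001✓ 00101✓ 00111✓ 01000✓ 01001✓ 01011✓ 01101✓ 01110✓ 01111✓ 10000✓ 10001✓ 10010✓ 10101✓ 11000✓ 11100✓ 11110✓ 11111✓
Round 1: -0001✓ -0101✓ -1000 -1110✓ -1111✓ 0-001✓ 0-101✓ 0-111✓ 00-01✓ 001-1✓ 01-01✓ 01-11✓ 010-1✓ 0100- 011-1✓ 0111-✓ 1-000 10-01✓ 100-0 1000- 11-00 111-0 1111-✓
Round 2: -0-01 -111- 0--01 0-1-1 01--1
PIs = {-0-01, -1000, -111-, 0--01, 0-1-1, 01--1, 0100-, 1-000, 100-0, 1000-, 11-00, 111-0}

NONE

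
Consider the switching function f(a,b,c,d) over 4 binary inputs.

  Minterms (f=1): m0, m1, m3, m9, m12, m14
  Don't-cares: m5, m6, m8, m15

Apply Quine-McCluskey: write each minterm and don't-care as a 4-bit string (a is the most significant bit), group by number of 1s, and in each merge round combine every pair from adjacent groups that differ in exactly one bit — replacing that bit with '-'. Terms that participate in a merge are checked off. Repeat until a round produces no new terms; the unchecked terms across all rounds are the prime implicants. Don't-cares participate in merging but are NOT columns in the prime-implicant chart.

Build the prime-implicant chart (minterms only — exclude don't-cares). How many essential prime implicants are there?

2

[col 0] 0000*, 0001*, 0011*, 0101*, 0110*, 1000*, 1001*, 1100*, 1110*, 1111*
[col 1] -000*, -001*, -110, 0-01, 00-1, 000-*, 1-00, 100-*, 11-0, 111-
[col 2] -00-
Prime implicants: -00-, -110, 0-01, 00-1, 1-00, 11-0, 111-
PI chart (minterm → PIs covering it):
  0 | -00-  (sole → essential)
  1 | -00-,0-01,00-1
  3 | 00-1  (sole → essential)
  9 | -00-  (sole → essential)
  12 | 1-00,11-0
  14 | -110,11-0,111-
Essential prime implicants: -00-, 00-1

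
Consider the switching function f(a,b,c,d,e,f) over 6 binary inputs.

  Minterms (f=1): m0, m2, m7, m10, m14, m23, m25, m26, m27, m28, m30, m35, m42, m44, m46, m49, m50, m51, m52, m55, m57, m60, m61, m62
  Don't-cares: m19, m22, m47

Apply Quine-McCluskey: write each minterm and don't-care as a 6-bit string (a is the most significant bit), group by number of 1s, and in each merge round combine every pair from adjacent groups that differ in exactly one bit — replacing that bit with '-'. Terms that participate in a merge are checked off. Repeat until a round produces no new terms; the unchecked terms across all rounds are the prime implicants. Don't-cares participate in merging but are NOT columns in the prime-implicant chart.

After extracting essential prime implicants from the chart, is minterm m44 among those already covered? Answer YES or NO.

Round 0: 000000✓ 000010✓ 000111✓ 001010✓ 001110✓ 010011✓ 010110✓ 010111✓ 011001✓ 011010✓ 011011✓ 011100✓ 011110✓ 100011✓ 101010✓ 101100✓ 101110✓ 101111✓ 110001✓ 110010✓ 110011✓ 110100✓ 110111✓ 111001✓ 111100✓ 111101✓ 111110✓
Round 1: -01010✓ -01110✓ -10011✓ -10111✓ -11001 -11100✓ -11110✓ 0-0111 0-1010✓ 0-1110✓ 00-010 0000-0 001-10✓ 01-011 01-110 010-11✓ 01011- 011-10✓ 0110-1 01101- 0111-0✓ 1-0011 1-1100✓ 1-1110✓ 101-10✓ 1011-0✓ 10111- 11-001 11-100 110-11✓ 1100-1 11001- 111-01 1111-0✓ 11110-
Round 2: --1110 -01-10 -10-11 -111-0 0-1-10 1-11-0
PIs = {--1110, -01-10, -10-11, -11001, -111-0, 0-0111, 0-1-10, 00-010, 0000-0, 01-011, 01-110, 01011-, 0110-1, 01101-, 1-0011, 1-11-0, 10111-, 11-001, 11-100, 1100-1, 11001-, 111-01, 11110-}
Coverage chart:
  m0: 0000-0 ←essential
  m2: 00-010,0000-0
  m7: 0-0111 ←essential
  m10: -01-10,0-1-10,00-010
  m14: --1110,-01-10,0-1-10
  m23: -10-11,0-0111,01011-
  m25: -11001,0110-1
  m26: 0-1-10,01101-
  m27: 01-011,0110-1,01101-
  m28: -111-0 ←essential
  m30: --1110,-111-0,0-1-10,01-110
  m35: 1-0011 ←essential
  m42: -01-10 ←essential
  m44: 1-11-0 ←essential
  m46: --1110,-01-10,1-11-0,10111-
  m49: 11-001,1100-1
  m50: 11001- ←essential
  m51: -10-11,1-0011,1100-1,11001-
  m52: 11-100 ←essential
  m55: -10-11 ←essential
  m57: -11001,11-001,111-01
  m60: -111-0,1-11-0,11-100,11110-
  m61: 111-01,11110-
  m62: --1110,-111-0,1-11-0
Essential: -01-10, -10-11, -111-0, 0-0111, 0000-0, 1-0011, 1-11-0, 11-100, 11001-

YES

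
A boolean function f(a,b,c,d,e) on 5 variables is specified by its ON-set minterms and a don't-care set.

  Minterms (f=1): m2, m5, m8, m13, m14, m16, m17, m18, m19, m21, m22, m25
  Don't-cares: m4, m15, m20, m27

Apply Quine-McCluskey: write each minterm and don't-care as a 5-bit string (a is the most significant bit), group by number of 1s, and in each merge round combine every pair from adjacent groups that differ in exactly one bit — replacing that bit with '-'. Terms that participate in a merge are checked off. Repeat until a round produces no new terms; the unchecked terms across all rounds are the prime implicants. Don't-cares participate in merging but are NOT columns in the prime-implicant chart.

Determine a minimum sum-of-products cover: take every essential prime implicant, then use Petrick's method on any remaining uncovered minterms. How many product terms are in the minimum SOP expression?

Round 0: 00010✓ 00100✓ 00101✓ 01000 01101✓ 01110✓ 01111✓ 10000✓ 10001✓ 10010✓ 10011✓ 10100✓ 10101✓ 10110✓ 11001✓ 11011✓
Round 1: -0010 -0100✓ -0101✓ 0-101 0010-✓ 011-1 0111- 1-001✓ 1-011✓ 10-00✓ 10-01✓ 10-10✓ 100-0✓ 100-1✓ 1000-✓ 1001-✓ 101-0✓ 1010-✓ 110-1✓
Round 2: -010- 1-0-1 10--0 10-0- 100--
PIs = {-0010, -010-, 0-101, 01000, 011-1, 0111-, 1-0-1, 10--0, 10-0-, 100--}
Coverage chart:
  m2: -0010 ←essential
  m5: -010-,0-101
  m8: 01000 ←essential
  m13: 0-101,011-1
  m14: 0111- ←essential
  m16: 10--0,10-0-,100--
  m17: 1-0-1,10-0-,100--
  m18: -0010,10--0,100--
  m19: 1-0-1,100--
  m21: -010-,10-0-
  m22: 10--0 ←essential
  m25: 1-0-1 ←essential
Essential: -0010, 01000, 0111-, 1-0-1, 10--0
Petrick residual → -010-, 0-101
Min cover (7 terms): b'c'de' + b'cd' + a'cd'e + a'bc'd'e' + a'bcd + ac'e + ab'e'

7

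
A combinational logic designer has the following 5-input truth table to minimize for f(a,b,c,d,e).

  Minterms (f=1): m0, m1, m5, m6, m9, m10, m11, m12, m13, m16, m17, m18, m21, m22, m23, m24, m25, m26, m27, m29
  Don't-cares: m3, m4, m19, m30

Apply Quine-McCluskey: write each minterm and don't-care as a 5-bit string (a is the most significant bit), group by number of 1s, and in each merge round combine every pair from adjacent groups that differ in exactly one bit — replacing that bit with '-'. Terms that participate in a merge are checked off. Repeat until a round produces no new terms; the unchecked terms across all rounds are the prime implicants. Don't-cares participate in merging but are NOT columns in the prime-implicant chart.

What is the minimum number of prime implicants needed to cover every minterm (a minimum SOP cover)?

size-2^0 implicants → 00000(✓)  00001(✓)  00011(✓)  00100(✓)  00101(✓)  00110(✓)  01001(✓)  01010(✓)  01011(✓)  01100(✓)  01101(✓)  10000(✓)  10001(✓)  10010(✓)  10011(✓)  10101(✓)  10110(✓)  10111(✓)  11000(✓)  11001(✓)  11010(✓)  11011(✓)  11101(✓)  11110(✓)
size-2^1 implicants → -0000(✓)  -0001(✓)  -0011(✓)  -0101(✓)  -0110  -1001(✓)  -1010(✓)  -1011(✓)  -1101(✓)  0-001(✓)  0-011(✓)  0-100(✓)  0-101(✓)  00-00(✓)  00-01(✓)  000-1(✓)  0000-(✓)  001-0  0010-(✓)  01-01(✓)  010-1(✓)  0101-(✓)  0110-(✓)  1-000(✓)  1-001(✓)  1-010(✓)  1-011(✓)  1-101(✓)  1-110(✓)  10-01(✓)  10-10(✓)  10-11(✓)  100-0(✓)  100-1(✓)  1000-(✓)  1001-(✓)  101-1(✓)  1011-(✓)  11-01(✓)  11-10(✓)  110-0(✓)  110-1(✓)  1100-(✓)  1101-(✓)
size-2^2 implicants → --001(✓)  --011(✓)  --101(✓)  -0-01(✓)  -00-1(✓)  -000-  -1-01(✓)  -10-1(✓)  -101-  0--01(✓)  0-0-1(✓)  0-10-  00-0-  1--01(✓)  1--10  1-0-0(✓)  1-0-1(✓)  1-00-(✓)  1-01-(✓)  10--1  10-1-  100--(✓)  110--(✓)
size-2^3 implicants → ---01  --0-1  1-0--
Unchecked terms (primes): ---01, --0-1, -000-, -0110, -101-, 0-10-, 00-0-, 001-0, 1--10, 1-0--, 10--1, 10-1-
Minterm coverage:
  m0 ⊆ -000-,00-0-
  m1 ⊆ ---01,--0-1,-000-,00-0-
  m5 ⊆ ---01,0-10-,00-0-
  m6 ⊆ -0110,001-0
  m9 ⊆ ---01,--0-1
  m10 ⊆ -101- [E]
  m11 ⊆ --0-1,-101-
  m12 ⊆ 0-10- [E]
  m13 ⊆ ---01,0-10-
  m16 ⊆ -000-,1-0--
  m17 ⊆ ---01,--0-1,-000-,1-0--,10--1
  m18 ⊆ 1--10,1-0--,10-1-
  m21 ⊆ ---01,10--1
  m22 ⊆ -0110,1--10,10-1-
  m23 ⊆ 10--1,10-1-
  m24 ⊆ 1-0-- [E]
  m25 ⊆ ---01,--0-1,1-0--
  m26 ⊆ -101-,1--10,1-0--
  m27 ⊆ --0-1,-101-,1-0--
  m29 ⊆ ---01 [E]
E = {---01, -101-, 0-10-, 1-0--}
Petrick residual → -000-, -0110, 10--1
Cover = d'e + b'c'd' + b'cde' + bc'd + a'cd' + ac' + ab'e  |cover|=7

7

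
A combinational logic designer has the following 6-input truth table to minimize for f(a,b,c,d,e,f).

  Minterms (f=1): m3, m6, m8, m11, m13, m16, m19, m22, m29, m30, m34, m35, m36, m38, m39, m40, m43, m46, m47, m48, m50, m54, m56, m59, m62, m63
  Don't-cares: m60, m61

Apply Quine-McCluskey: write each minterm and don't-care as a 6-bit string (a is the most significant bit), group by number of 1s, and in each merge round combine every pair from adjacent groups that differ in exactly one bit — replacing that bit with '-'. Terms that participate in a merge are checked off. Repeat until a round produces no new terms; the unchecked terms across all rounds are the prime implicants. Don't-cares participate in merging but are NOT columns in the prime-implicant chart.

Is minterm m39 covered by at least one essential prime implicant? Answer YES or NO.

NO

size-2^0 implicants → 000011(✓)  000110(✓)  001000(✓)  001011(✓)  001101(✓)  010000(✓)  010011(✓)  010110(✓)  011101(✓)  011110(✓)  100010(✓)  100011(✓)  100100(✓)  100110(✓)  100111(✓)  101000(✓)  101011(✓)  101110(✓)  101111(✓)  110000(✓)  110010(✓)  110110(✓)  111000(✓)  111011(✓)  111100(✓)  111101(✓)  111110(✓)  111111(✓)
size-2^1 implicants → -00011(✓)  -00110(✓)  -01000  -01011(✓)  -10000  -10110(✓)  -11101  -11110(✓)  0-0011  0-0110(✓)  0-1101  00-011(✓)  01-110(✓)  1-0010(✓)  1-0110(✓)  1-1000  1-1011(✓)  1-1110(✓)  1-1111(✓)  10-011(✓)  10-110(✓)  10-111(✓)  100-10(✓)  100-11(✓)  10001-(✓)  1001-0  10011-(✓)  101-11(✓)  10111-(✓)  11-000  11-110(✓)  110-10(✓)  1100-0  111-00  111-11(✓)  1111-0(✓)  1111-1(✓)  11110-(✓)  11111-(✓)
size-2^2 implicants → --0110  -0-011  -1-110  1--110  1-0-10  1-1-11  1-111-  10--11  10-11-  100-1-  1111--
Unchecked terms (primes): --0110, -0-011, -01000, -1-110, -10000, -11101, 0-0011, 0-1101, 1--110, 1-0-10, 1-1-11, 1-1000, 1-111-, 10--11, 10-11-, 100-1-, 1001-0, 11-000, 1100-0, 111-00, 1111--
Minterm coverage:
  m3 ⊆ -0-011,0-0011
  m6 ⊆ --0110 [E]
  m8 ⊆ -01000 [E]
  m11 ⊆ -0-011 [E]
  m13 ⊆ 0-1101 [E]
  m16 ⊆ -10000 [E]
  m19 ⊆ 0-0011 [E]
  m22 ⊆ --0110,-1-110
  m29 ⊆ -11101,0-1101
  m30 ⊆ -1-110 [E]
  m34 ⊆ 1-0-10,100-1-
  m35 ⊆ -0-011,10--11,100-1-
  m36 ⊆ 1001-0 [E]
  m38 ⊆ --0110,1--110,1-0-10,10-11-,100-1-,1001-0
  m39 ⊆ 10--11,10-11-,100-1-
  m40 ⊆ -01000,1-1000
  m43 ⊆ -0-011,1-1-11,10--11
  m46 ⊆ 1--110,1-111-,10-11-
  m47 ⊆ 1-1-11,1-111-,10--11,10-11-
  m48 ⊆ -10000,11-000,1100-0
  m50 ⊆ 1-0-10,1100-0
  m54 ⊆ --0110,-1-110,1--110,1-0-10
  m56 ⊆ 1-1000,11-000,111-00
  m59 ⊆ 1-1-11 [E]
  m62 ⊆ -1-110,1--110,1-111-,1111--
  m63 ⊆ 1-1-11,1-111-,1111--
E = {--0110, -0-011, -01000, -1-110, -10000, 0-0011, 0-1101, 1-1-11, 1001-0}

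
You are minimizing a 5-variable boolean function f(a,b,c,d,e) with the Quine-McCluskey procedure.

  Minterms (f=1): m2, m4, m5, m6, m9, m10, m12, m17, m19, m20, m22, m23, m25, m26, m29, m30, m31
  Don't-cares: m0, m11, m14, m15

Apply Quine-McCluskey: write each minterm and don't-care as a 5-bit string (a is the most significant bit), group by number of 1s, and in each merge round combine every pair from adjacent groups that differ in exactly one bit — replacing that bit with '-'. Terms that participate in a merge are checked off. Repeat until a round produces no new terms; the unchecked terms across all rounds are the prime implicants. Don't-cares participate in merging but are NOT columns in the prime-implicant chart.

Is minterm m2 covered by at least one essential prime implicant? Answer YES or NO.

NO

[col 0] 00000*, 00010*, 00100*, 00101*, 00110*, 01001*, 01010*, 01011*, 01100*, 01110*, 01111*, 10001*, 10011*, 10100*, 10110*, 10111*, 11001*, 11010*, 11101*, 11110*, 11111*
[col 1] -0100*, -0110*, -1001, -1010*, -1110*, -1111*, 0-010*, 0-100*, 0-110*, 00-00*, 00-10*, 000-0*, 001-0*, 0010-, 01-10*, 01-11*, 010-1, 0101-*, 011-0*, 0111-*, 1-001, 1-110*, 1-111*, 10-11, 100-1, 101-0*, 1011-*, 11-01, 11-10*, 111-1, 1111-*
[col 2] --110, -01-0, -1-10, -111-, 0--10, 0-1-0, 00--0, 01-1-, 1-11-
Prime implicants: --110, -01-0, -1-10, -1001, -111-, 0--10, 0-1-0, 00--0, 0010-, 01-1-, 010-1, 1-001, 1-11-, 10-11, 100-1, 11-01, 111-1
PI chart (minterm → PIs covering it):
  2 | 0--10,00--0
  4 | -01-0,0-1-0,00--0,0010-
  5 | 0010-  (sole → essential)
  6 | --110,-01-0,0--10,0-1-0,00--0
  9 | -1001,010-1
  10 | -1-10,0--10,01-1-
  12 | 0-1-0  (sole → essential)
  17 | 1-001,100-1
  19 | 10-11,100-1
  20 | -01-0  (sole → essential)
  22 | --110,-01-0,1-11-
  23 | 1-11-,10-11
  25 | -1001,1-001,11-01
  26 | -1-10  (sole → essential)
  29 | 11-01,111-1
  30 | --110,-1-10,-111-,1-11-
  31 | -111-,1-11-,111-1
Essential prime implicants: -01-0, -1-10, 0-1-0, 0010-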